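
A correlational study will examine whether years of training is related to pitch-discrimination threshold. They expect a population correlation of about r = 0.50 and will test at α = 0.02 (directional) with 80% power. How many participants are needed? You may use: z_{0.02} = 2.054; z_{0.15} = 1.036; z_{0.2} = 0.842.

Fisher's z: C = ½·ln((1+r)/(1−r)) = ½·ln(3.0000) = 0.5493.
n = ((z_{α} + z_β)/C)² + 3.
(2.054 + 0.842) / 0.5493 = 2.896 / 0.5493 = 5.272.
n = 5.272² + 3 = 27.80 + 3 = 30.8.
Round up.

n = 31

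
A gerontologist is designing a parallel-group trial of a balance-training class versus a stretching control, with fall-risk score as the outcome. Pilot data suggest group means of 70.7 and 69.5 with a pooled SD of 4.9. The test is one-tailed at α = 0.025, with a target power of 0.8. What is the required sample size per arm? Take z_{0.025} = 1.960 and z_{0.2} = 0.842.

n = 262 per group

Cohen's d = |M₁ − M₂| / SD_pooled = |70.7 − 69.5| / 4.9 = 1.2 / 4.9 = 0.245.
For two independent groups with equal n: n = 2·((z_{α} + z_β) / d)².
z_{α} + z_β = 1.960 + 0.842 = 2.802.
n = 2 × (2.802 / 0.245)² = 2 × 11.437² = 2 × 130.80 = 261.6.
Round up to the next whole participant.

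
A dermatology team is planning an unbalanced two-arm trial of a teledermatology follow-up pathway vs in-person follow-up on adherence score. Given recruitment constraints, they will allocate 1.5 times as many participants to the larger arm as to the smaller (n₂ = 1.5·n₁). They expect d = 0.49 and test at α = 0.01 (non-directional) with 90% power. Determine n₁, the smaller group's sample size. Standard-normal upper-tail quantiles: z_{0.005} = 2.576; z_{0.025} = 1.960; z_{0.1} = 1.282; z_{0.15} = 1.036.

n₁ = 104

With allocation ratio k = n₂/n₁ = 1.5, Var(x̄₁−x̄₂) = σ²(1/n₁ + 1/(k·n₁)) = σ²·(k+1)/(k·n₁).
So n₁ = (1 + 1/k)·((z_{α/2} + z_β)/d)² = 1.667 × (3.858/0.49)².
n₁ = 1.667 × 61.99 = 103.3.
Round up: n₁ = 104, giving n₂ = 1.5 × 104 = 156.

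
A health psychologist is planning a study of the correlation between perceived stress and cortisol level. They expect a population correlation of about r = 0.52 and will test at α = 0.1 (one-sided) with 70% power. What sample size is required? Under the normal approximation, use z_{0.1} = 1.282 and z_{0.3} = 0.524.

Fisher's z: C = ½·ln((1+r)/(1−r)) = ½·ln(3.1667) = 0.5763.
n = ((z_{α} + z_β)/C)² + 3.
(1.282 + 0.524) / 0.5763 = 1.806 / 0.5763 = 3.134.
n = 3.134² + 3 = 9.82 + 3 = 12.8.
Round up.

n = 13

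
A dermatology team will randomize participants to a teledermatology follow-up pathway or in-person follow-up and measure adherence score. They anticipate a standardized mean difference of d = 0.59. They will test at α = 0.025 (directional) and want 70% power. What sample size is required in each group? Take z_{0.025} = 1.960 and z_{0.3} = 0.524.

n = 36 per group

For two independent groups with equal n: n = 2·((z_{α} + z_β) / d)².
z_{α} + z_β = 1.960 + 0.524 = 2.484.
n = 2 × (2.484 / 0.59)² = 2 × 4.210² = 2 × 17.73 = 35.5.
Round up to the next whole participant.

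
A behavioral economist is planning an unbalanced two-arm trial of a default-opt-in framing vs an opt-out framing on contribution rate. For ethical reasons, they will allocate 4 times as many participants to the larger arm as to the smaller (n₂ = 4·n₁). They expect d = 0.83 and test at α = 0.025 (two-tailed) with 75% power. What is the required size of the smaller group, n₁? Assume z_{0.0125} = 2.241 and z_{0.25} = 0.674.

n₁ = 16

With allocation ratio k = n₂/n₁ = 4, Var(x̄₁−x̄₂) = σ²(1/n₁ + 1/(k·n₁)) = σ²·(k+1)/(k·n₁).
So n₁ = (1 + 1/k)·((z_{α/2} + z_β)/d)² = 1.250 × (2.915/0.83)².
n₁ = 1.250 × 12.33 = 15.4.
Round up: n₁ = 16, giving n₂ = 4 × 16 = 64.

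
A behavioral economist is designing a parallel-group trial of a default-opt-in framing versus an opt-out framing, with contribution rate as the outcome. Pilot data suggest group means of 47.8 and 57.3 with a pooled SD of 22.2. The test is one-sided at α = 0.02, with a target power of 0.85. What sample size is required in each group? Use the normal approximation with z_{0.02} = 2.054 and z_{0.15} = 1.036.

n = 105 per group

Cohen's d = |M₁ − M₂| / SD_pooled = |47.8 − 57.3| / 22.2 = 9.5 / 22.2 = 0.428.
For two independent groups with equal n: n = 2·((z_{α} + z_β) / d)².
z_{α} + z_β = 2.054 + 1.036 = 3.090.
n = 2 × (3.090 / 0.428)² = 2 × 7.220² = 2 × 52.12 = 104.2.
Round up to the next whole participant.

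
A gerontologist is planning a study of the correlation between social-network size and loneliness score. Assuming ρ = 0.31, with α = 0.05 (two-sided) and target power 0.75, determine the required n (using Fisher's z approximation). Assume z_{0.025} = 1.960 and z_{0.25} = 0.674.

n = 71

Fisher's z: C = ½·ln((1+r)/(1−r)) = ½·ln(1.8986) = 0.3205.
n = ((z_{α/2} + z_β)/C)² + 3.
(1.960 + 0.674) / 0.3205 = 2.634 / 0.3205 = 8.218.
n = 8.218² + 3 = 67.54 + 3 = 70.5.
Round up.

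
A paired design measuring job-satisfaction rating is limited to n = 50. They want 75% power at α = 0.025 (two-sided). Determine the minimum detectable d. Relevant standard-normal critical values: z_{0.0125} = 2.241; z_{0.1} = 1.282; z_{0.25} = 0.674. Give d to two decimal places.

d_min ≈ 0.41

For a single sample (or paired design) of n = 50: d_min = (z_{α/2} + z_β)/√n.
z-sum = 2.241 + 0.674 = 2.915.
d_min = 2.915 / √50 = 2.915 / 7.071 = 0.412.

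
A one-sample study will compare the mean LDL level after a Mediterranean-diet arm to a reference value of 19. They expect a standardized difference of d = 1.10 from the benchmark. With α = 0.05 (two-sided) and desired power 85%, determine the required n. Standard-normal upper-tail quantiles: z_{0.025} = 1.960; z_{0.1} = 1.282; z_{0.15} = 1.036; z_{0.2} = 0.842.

n = 8

For a one-sample test: n = ((z_{α/2} + z_β) / d)².
z_{α/2} + z_β = 1.960 + 1.036 = 2.996.
n = (2.996 / 1.10)² = 2.724² = 7.42.
Round up.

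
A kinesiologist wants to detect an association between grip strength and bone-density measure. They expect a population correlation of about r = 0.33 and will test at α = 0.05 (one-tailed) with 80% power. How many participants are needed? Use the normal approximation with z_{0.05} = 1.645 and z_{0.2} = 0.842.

n = 56

Fisher's z: C = ½·ln((1+r)/(1−r)) = ½·ln(1.9851) = 0.3428.
n = ((z_{α} + z_β)/C)² + 3.
(1.645 + 0.842) / 0.3428 = 2.487 / 0.3428 = 7.255.
n = 7.255² + 3 = 52.63 + 3 = 55.6.
Round up.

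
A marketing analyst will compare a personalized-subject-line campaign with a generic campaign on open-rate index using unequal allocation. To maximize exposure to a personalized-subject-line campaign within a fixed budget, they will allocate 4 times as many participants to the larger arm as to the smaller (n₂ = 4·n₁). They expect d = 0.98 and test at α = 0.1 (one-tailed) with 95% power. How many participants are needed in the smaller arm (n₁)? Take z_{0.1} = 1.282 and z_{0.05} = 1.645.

n₁ = 12

With allocation ratio k = n₂/n₁ = 4, Var(x̄₁−x̄₂) = σ²(1/n₁ + 1/(k·n₁)) = σ²·(k+1)/(k·n₁).
So n₁ = (1 + 1/k)·((z_{α} + z_β)/d)² = 1.250 × (2.927/0.98)².
n₁ = 1.250 × 8.92 = 11.2.
Round up: n₁ = 12, giving n₂ = 4 × 12 = 48.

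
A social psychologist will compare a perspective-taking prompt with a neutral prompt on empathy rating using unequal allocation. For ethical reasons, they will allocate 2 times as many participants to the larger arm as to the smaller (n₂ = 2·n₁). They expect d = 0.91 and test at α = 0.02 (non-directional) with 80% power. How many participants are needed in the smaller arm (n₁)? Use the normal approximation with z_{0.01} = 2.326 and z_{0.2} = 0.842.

With allocation ratio k = n₂/n₁ = 2, Var(x̄₁−x̄₂) = σ²(1/n₁ + 1/(k·n₁)) = σ²·(k+1)/(k·n₁).
So n₁ = (1 + 1/k)·((z_{α/2} + z_β)/d)² = 1.500 × (3.168/0.91)².
n₁ = 1.500 × 12.12 = 18.2.
Round up: n₁ = 19, giving n₂ = 2 × 19 = 38.

n₁ = 19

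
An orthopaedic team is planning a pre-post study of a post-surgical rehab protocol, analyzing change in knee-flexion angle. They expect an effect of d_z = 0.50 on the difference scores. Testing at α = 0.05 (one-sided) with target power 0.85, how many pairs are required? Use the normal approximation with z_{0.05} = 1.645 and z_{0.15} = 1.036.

n = 29 pairs

For a paired (one-sample on differences) test: n = ((z_{α} + z_β) / d)².
z_{α} + z_β = 1.645 + 1.036 = 2.681.
n = (2.681 / 0.50)² = 5.362² = 28.75.
Round up.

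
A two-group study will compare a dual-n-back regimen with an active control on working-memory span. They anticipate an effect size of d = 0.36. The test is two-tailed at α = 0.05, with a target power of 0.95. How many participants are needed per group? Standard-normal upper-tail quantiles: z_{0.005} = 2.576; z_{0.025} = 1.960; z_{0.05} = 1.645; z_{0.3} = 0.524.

n = 201 per group

For two independent groups with equal n: n = 2·((z_{α/2} + z_β) / d)².
z_{α/2} + z_β = 1.960 + 1.645 = 3.605.
n = 2 × (3.605 / 0.36)² = 2 × 10.014² = 2 × 100.28 = 200.6.
Round up to the next whole participant.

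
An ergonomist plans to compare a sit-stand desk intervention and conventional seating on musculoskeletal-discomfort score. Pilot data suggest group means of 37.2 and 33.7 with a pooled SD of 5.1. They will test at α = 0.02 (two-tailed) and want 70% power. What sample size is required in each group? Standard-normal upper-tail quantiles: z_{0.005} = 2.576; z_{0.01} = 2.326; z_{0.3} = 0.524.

n = 35 per group

Cohen's d = |M₁ − M₂| / SD_pooled = |37.2 − 33.7| / 5.1 = 3.5 / 5.1 = 0.686.
For two independent groups with equal n: n = 2·((z_{α/2} + z_β) / d)².
z_{α/2} + z_β = 2.326 + 0.524 = 2.850.
n = 2 × (2.850 / 0.686)² = 2 × 4.155² = 2 × 17.26 = 34.5.
Round up to the next whole participant.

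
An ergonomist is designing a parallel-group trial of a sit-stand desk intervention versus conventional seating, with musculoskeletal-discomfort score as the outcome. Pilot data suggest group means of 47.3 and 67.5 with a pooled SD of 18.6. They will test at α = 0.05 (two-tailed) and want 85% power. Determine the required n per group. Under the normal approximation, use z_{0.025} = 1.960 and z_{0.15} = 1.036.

Cohen's d = |M₁ − M₂| / SD_pooled = |47.3 − 67.5| / 18.6 = 20.2 / 18.6 = 1.086.
For two independent groups with equal n: n = 2·((z_{α/2} + z_β) / d)².
z_{α/2} + z_β = 1.960 + 1.036 = 2.996.
n = 2 × (2.996 / 1.086)² = 2 × 2.759² = 2 × 7.61 = 15.2.
Round up to the next whole participant.

n = 16 per group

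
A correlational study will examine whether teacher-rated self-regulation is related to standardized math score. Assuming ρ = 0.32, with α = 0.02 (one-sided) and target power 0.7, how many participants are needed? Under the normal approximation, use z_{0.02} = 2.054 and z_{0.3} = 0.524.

n = 64

Fisher's z: C = ½·ln((1+r)/(1−r)) = ½·ln(1.9412) = 0.3316.
n = ((z_{α} + z_β)/C)² + 3.
(2.054 + 0.524) / 0.3316 = 2.578 / 0.3316 = 7.774.
n = 7.774² + 3 = 60.44 + 3 = 63.4.
Round up.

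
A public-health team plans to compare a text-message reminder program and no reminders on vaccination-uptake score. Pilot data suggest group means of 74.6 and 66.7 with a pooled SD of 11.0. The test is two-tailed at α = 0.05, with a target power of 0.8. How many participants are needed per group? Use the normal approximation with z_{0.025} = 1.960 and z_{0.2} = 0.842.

n = 31 per group

Cohen's d = |M₁ − M₂| / SD_pooled = |74.6 − 66.7| / 11.0 = 7.9 / 11.0 = 0.718.
For two independent groups with equal n: n = 2·((z_{α/2} + z_β) / d)².
z_{α/2} + z_β = 1.960 + 0.842 = 2.802.
n = 2 × (2.802 / 0.718)² = 2 × 3.903² = 2 × 15.23 = 30.5.
Round up to the next whole participant.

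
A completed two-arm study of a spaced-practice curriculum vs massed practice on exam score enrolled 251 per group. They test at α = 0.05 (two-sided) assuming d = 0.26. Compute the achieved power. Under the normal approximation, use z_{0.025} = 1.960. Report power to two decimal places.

For two equal groups, power = Φ(d·√(n/2) − z_{α/2}).
d·√(n/2) = 0.26 × √(251/2) = 0.26 × 11.203 = 2.913.
z_β = 2.913 − 1.960 = 0.953.
Power = Φ(0.953) = 0.830.

power ≈ 0.83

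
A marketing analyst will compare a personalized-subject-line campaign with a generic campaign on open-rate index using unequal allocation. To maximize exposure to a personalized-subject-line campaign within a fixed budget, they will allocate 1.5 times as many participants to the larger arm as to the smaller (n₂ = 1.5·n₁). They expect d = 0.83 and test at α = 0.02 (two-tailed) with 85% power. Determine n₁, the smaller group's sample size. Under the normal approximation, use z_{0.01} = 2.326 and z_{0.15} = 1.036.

n₁ = 28

With allocation ratio k = n₂/n₁ = 1.5, Var(x̄₁−x̄₂) = σ²(1/n₁ + 1/(k·n₁)) = σ²·(k+1)/(k·n₁).
So n₁ = (1 + 1/k)·((z_{α/2} + z_β)/d)² = 1.667 × (3.362/0.83)².
n₁ = 1.667 × 16.41 = 27.3.
Round up: n₁ = 28, giving n₂ = 1.5 × 28 = 42.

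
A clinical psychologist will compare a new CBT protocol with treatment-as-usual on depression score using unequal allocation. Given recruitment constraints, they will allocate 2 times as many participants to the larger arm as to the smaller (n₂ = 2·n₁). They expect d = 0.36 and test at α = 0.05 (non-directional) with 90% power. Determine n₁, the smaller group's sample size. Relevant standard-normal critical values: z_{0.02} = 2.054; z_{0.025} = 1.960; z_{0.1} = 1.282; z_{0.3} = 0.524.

n₁ = 122

With allocation ratio k = n₂/n₁ = 2, Var(x̄₁−x̄₂) = σ²(1/n₁ + 1/(k·n₁)) = σ²·(k+1)/(k·n₁).
So n₁ = (1 + 1/k)·((z_{α/2} + z_β)/d)² = 1.500 × (3.242/0.36)².
n₁ = 1.500 × 81.10 = 121.7.
Round up: n₁ = 122, giving n₂ = 2 × 122 = 244.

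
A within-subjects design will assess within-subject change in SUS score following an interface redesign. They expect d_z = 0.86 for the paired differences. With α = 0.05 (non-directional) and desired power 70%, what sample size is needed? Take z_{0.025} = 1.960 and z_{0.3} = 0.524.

For a paired (one-sample on differences) test: n = ((z_{α/2} + z_β) / d)².
z_{α/2} + z_β = 1.960 + 0.524 = 2.484.
n = (2.484 / 0.86)² = 2.888² = 8.34.
Round up.

n = 9 pairs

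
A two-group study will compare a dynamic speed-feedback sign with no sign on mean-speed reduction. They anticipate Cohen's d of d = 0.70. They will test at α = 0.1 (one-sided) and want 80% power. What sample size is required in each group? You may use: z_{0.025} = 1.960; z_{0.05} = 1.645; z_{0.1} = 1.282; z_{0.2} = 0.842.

n = 19 per group

For two independent groups with equal n: n = 2·((z_{α} + z_β) / d)².
z_{α} + z_β = 1.282 + 0.842 = 2.124.
n = 2 × (2.124 / 0.70)² = 2 × 3.034² = 2 × 9.21 = 18.4.
Round up to the next whole participant.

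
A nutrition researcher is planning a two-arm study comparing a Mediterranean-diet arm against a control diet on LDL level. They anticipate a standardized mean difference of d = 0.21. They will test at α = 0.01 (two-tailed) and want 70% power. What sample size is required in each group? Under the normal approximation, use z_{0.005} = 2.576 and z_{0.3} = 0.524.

n = 436 per group

For two independent groups with equal n: n = 2·((z_{α/2} + z_β) / d)².
z_{α/2} + z_β = 2.576 + 0.524 = 3.100.
n = 2 × (3.100 / 0.21)² = 2 × 14.762² = 2 × 217.91 = 435.8.
Round up to the next whole participant.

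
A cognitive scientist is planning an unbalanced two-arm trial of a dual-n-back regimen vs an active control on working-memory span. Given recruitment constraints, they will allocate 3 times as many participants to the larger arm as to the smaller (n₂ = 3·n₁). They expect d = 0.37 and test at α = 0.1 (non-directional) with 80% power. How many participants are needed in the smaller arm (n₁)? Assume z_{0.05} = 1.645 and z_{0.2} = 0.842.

n₁ = 61

With allocation ratio k = n₂/n₁ = 3, Var(x̄₁−x̄₂) = σ²(1/n₁ + 1/(k·n₁)) = σ²·(k+1)/(k·n₁).
So n₁ = (1 + 1/k)·((z_{α/2} + z_β)/d)² = 1.333 × (2.487/0.37)².
n₁ = 1.333 × 45.18 = 60.2.
Round up: n₁ = 61, giving n₂ = 3 × 61 = 183.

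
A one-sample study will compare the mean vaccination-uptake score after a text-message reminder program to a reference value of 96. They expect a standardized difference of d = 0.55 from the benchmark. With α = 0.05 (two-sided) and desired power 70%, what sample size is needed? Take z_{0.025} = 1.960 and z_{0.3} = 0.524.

For a one-sample test: n = ((z_{α/2} + z_β) / d)².
z_{α/2} + z_β = 1.960 + 0.524 = 2.484.
n = (2.484 / 0.55)² = 4.516² = 20.40.
Round up.

n = 21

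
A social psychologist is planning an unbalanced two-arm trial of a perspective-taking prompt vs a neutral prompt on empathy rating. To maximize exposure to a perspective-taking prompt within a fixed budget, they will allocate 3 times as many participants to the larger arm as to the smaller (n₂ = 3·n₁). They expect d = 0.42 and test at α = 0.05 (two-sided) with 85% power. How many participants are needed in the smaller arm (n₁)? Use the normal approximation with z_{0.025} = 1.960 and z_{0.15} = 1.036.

n₁ = 68

With allocation ratio k = n₂/n₁ = 3, Var(x̄₁−x̄₂) = σ²(1/n₁ + 1/(k·n₁)) = σ²·(k+1)/(k·n₁).
So n₁ = (1 + 1/k)·((z_{α/2} + z_β)/d)² = 1.333 × (2.996/0.42)².
n₁ = 1.333 × 50.88 = 67.8.
Round up: n₁ = 68, giving n₂ = 3 × 68 = 204.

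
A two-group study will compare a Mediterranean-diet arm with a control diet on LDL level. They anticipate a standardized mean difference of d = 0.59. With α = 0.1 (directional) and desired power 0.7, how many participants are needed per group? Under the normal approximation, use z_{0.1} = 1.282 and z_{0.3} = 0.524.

For two independent groups with equal n: n = 2·((z_{α} + z_β) / d)².
z_{α} + z_β = 1.282 + 0.524 = 1.806.
n = 2 × (1.806 / 0.59)² = 2 × 3.061² = 2 × 9.37 = 18.7.
Round up to the next whole participant.

n = 19 per group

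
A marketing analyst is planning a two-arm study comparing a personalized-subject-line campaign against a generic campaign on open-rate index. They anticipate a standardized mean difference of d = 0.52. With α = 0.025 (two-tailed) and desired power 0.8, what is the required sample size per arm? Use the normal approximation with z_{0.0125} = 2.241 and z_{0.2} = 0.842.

For two independent groups with equal n: n = 2·((z_{α/2} + z_β) / d)².
z_{α/2} + z_β = 2.241 + 0.842 = 3.083.
n = 2 × (3.083 / 0.52)² = 2 × 5.929² = 2 × 35.15 = 70.3.
Round up to the next whole participant.

n = 71 per group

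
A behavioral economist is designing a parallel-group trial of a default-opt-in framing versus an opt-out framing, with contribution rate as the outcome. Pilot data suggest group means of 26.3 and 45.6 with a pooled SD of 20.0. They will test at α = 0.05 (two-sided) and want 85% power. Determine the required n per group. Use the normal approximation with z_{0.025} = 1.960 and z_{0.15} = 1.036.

Cohen's d = |M₁ − M₂| / SD_pooled = |26.3 − 45.6| / 20.0 = 19.3 / 20.0 = 0.965.
For two independent groups with equal n: n = 2·((z_{α/2} + z_β) / d)².
z_{α/2} + z_β = 1.960 + 1.036 = 2.996.
n = 2 × (2.996 / 0.965)² = 2 × 3.105² = 2 × 9.64 = 19.3.
Round up to the next whole participant.

n = 20 per group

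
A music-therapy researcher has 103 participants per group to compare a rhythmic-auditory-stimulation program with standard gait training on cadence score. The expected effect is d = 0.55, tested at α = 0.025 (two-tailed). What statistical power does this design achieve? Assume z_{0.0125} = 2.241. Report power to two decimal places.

For two equal groups, power = Φ(d·√(n/2) − z_{α/2}).
d·√(n/2) = 0.55 × √(103/2) = 0.55 × 7.176 = 3.947.
z_β = 3.947 − 2.241 = 1.706.
Power = Φ(1.706) = 0.956.

power ≈ 0.96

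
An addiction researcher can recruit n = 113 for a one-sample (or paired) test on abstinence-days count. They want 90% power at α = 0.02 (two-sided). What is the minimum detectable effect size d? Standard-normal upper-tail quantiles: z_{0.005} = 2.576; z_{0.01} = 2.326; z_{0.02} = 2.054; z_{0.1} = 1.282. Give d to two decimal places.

For a single sample (or paired design) of n = 113: d_min = (z_{α/2} + z_β)/√n.
z-sum = 2.326 + 1.282 = 3.608.
d_min = 3.608 / √113 = 3.608 / 10.630 = 0.339.

d_min ≈ 0.34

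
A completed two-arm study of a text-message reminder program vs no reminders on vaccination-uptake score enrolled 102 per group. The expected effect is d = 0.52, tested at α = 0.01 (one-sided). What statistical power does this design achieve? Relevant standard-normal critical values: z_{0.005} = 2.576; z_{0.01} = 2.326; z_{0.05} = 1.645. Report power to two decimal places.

For two equal groups, power = Φ(d·√(n/2) − z_{α}).
d·√(n/2) = 0.52 × √(102/2) = 0.52 × 7.141 = 3.714.
z_β = 3.714 − 2.326 = 1.388.
Power = Φ(1.388) = 0.917.

power ≈ 0.92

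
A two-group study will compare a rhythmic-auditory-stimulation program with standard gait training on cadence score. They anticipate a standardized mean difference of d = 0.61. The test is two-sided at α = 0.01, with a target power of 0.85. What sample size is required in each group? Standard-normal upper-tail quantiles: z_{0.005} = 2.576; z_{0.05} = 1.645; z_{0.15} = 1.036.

n = 71 per group

For two independent groups with equal n: n = 2·((z_{α/2} + z_β) / d)².
z_{α/2} + z_β = 2.576 + 1.036 = 3.612.
n = 2 × (3.612 / 0.61)² = 2 × 5.921² = 2 × 35.06 = 70.1.
Round up to the next whole participant.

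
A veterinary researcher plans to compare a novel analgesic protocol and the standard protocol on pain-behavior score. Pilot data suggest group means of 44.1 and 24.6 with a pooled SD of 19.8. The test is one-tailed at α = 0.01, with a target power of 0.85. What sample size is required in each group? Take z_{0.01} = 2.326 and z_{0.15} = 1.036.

Cohen's d = |M₁ − M₂| / SD_pooled = |44.1 − 24.6| / 19.8 = 19.5 / 19.8 = 0.985.
For two independent groups with equal n: n = 2·((z_{α} + z_β) / d)².
z_{α} + z_β = 2.326 + 1.036 = 3.362.
n = 2 × (3.362 / 0.985)² = 2 × 3.413² = 2 × 11.65 = 23.3.
Round up to the next whole participant.

n = 24 per group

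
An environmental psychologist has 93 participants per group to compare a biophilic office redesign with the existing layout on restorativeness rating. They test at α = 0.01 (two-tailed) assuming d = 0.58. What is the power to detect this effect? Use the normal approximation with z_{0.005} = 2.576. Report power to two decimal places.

power ≈ 0.92

For two equal groups, power = Φ(d·√(n/2) − z_{α/2}).
d·√(n/2) = 0.58 × √(93/2) = 0.58 × 6.819 = 3.955.
z_β = 3.955 − 2.576 = 1.379.
Power = Φ(1.379) = 0.916.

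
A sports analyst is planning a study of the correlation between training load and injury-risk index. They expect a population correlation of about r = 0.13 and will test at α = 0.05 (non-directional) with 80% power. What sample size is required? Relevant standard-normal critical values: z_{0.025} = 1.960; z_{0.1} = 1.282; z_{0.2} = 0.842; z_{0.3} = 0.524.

Fisher's z: C = ½·ln((1+r)/(1−r)) = ½·ln(1.2989) = 0.1307.
n = ((z_{α/2} + z_β)/C)² + 3.
(1.960 + 0.842) / 0.1307 = 2.802 / 0.1307 = 21.438.
n = 21.438² + 3 = 459.61 + 3 = 462.6.
Round up.

n = 463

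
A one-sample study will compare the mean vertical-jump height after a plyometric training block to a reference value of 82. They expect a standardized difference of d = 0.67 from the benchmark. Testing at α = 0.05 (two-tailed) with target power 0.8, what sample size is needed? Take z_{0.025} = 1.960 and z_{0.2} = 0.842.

For a one-sample test: n = ((z_{α/2} + z_β) / d)².
z_{α/2} + z_β = 1.960 + 0.842 = 2.802.
n = (2.802 / 0.67)² = 4.182² = 17.49.
Round up.

n = 18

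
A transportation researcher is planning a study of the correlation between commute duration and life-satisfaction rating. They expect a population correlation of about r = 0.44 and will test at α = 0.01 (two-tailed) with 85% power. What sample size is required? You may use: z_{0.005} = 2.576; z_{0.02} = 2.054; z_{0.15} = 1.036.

n = 62

Fisher's z: C = ½·ln((1+r)/(1−r)) = ½·ln(2.5714) = 0.4722.
n = ((z_{α/2} + z_β)/C)² + 3.
(2.576 + 1.036) / 0.4722 = 3.612 / 0.4722 = 7.649.
n = 7.649² + 3 = 58.51 + 3 = 61.5.
Round up.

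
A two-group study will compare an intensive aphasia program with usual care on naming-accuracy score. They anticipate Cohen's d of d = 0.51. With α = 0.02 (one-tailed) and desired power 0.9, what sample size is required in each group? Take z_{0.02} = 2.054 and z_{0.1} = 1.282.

n = 86 per group

For two independent groups with equal n: n = 2·((z_{α} + z_β) / d)².
z_{α} + z_β = 2.054 + 1.282 = 3.336.
n = 2 × (3.336 / 0.51)² = 2 × 6.541² = 2 × 42.79 = 85.6.
Round up to the next whole participant.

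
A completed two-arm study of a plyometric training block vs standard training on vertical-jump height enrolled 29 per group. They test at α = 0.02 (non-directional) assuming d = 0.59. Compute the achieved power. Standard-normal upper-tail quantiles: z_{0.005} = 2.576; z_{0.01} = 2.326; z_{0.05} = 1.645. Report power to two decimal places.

power ≈ 0.47

For two equal groups, power = Φ(d·√(n/2) − z_{α/2}).
d·√(n/2) = 0.59 × √(29/2) = 0.59 × 3.808 = 2.247.
z_β = 2.247 − 2.326 = -0.079.
Power = Φ(-0.079) = 0.468.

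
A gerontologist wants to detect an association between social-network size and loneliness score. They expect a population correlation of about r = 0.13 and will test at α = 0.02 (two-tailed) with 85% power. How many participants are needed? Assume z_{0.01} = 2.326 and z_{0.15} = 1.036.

Fisher's z: C = ½·ln((1+r)/(1−r)) = ½·ln(1.2989) = 0.1307.
n = ((z_{α/2} + z_β)/C)² + 3.
(2.326 + 1.036) / 0.1307 = 3.362 / 0.1307 = 25.723.
n = 25.723² + 3 = 661.67 + 3 = 664.7.
Round up.

n = 665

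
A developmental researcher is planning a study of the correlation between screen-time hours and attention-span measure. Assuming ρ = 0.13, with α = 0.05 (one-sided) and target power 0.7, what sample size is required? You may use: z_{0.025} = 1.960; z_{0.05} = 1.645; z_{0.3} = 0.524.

n = 279

Fisher's z: C = ½·ln((1+r)/(1−r)) = ½·ln(1.2989) = 0.1307.
n = ((z_{α} + z_β)/C)² + 3.
(1.645 + 0.524) / 0.1307 = 2.169 / 0.1307 = 16.595.
n = 16.595² + 3 = 275.40 + 3 = 278.4.
Round up.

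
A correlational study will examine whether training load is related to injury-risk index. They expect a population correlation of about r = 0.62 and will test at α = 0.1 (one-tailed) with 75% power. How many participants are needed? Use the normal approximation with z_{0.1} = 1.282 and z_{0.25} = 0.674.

Fisher's z: C = ½·ln((1+r)/(1−r)) = ½·ln(4.2632) = 0.7250.
n = ((z_{α} + z_β)/C)² + 3.
(1.282 + 0.674) / 0.7250 = 1.956 / 0.7250 = 2.698.
n = 2.698² + 3 = 7.28 + 3 = 10.3.
Round up.

n = 11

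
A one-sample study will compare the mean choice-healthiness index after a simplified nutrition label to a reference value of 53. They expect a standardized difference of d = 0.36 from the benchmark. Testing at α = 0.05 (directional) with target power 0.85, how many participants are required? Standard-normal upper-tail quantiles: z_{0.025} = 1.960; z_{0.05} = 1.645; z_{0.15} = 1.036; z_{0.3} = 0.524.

n = 56

For a one-sample test: n = ((z_{α} + z_β) / d)².
z_{α} + z_β = 1.645 + 1.036 = 2.681.
n = (2.681 / 0.36)² = 7.447² = 55.46.
Round up.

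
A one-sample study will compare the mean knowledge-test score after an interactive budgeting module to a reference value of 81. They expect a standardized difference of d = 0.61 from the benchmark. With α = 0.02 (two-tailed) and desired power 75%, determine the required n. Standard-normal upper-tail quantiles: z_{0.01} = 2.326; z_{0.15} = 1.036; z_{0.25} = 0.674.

n = 25

For a one-sample test: n = ((z_{α/2} + z_β) / d)².
z_{α/2} + z_β = 2.326 + 0.674 = 3.000.
n = (3.000 / 0.61)² = 4.918² = 24.19.
Round up.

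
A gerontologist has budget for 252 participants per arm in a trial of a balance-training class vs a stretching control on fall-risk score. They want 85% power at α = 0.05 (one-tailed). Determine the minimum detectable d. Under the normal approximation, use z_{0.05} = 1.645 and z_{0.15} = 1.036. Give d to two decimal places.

d_min ≈ 0.24

For two independent groups of n = 252 each: d_min = (z_{α} + z_β)·√(2/n).
z-sum = 1.645 + 1.036 = 2.681.
d_min = 2.681 × √(2/252) = 2.681 × 0.0891 = 0.239.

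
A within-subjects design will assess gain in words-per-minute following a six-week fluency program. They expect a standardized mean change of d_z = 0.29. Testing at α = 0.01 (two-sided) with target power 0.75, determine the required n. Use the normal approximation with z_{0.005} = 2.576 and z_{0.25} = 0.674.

For a paired (one-sample on differences) test: n = ((z_{α/2} + z_β) / d)².
z_{α/2} + z_β = 2.576 + 0.674 = 3.250.
n = (3.250 / 0.29)² = 11.207² = 125.59.
Round up.

n = 126 pairs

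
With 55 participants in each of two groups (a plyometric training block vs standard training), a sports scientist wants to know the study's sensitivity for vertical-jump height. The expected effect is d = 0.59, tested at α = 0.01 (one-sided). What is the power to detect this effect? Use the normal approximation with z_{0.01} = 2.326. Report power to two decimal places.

For two equal groups, power = Φ(d·√(n/2) − z_{α}).
d·√(n/2) = 0.59 × √(55/2) = 0.59 × 5.244 = 3.094.
z_β = 3.094 − 2.326 = 0.768.
Power = Φ(0.768) = 0.779.

power ≈ 0.78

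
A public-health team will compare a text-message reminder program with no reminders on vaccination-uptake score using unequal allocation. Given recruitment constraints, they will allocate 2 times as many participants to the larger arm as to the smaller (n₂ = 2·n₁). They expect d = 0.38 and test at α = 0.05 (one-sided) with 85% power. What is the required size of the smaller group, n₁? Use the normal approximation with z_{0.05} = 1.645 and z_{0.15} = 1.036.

With allocation ratio k = n₂/n₁ = 2, Var(x̄₁−x̄₂) = σ²(1/n₁ + 1/(k·n₁)) = σ²·(k+1)/(k·n₁).
So n₁ = (1 + 1/k)·((z_{α} + z_β)/d)² = 1.500 × (2.681/0.38)².
n₁ = 1.500 × 49.78 = 74.7.
Round up: n₁ = 75, giving n₂ = 2 × 75 = 150.

n₁ = 75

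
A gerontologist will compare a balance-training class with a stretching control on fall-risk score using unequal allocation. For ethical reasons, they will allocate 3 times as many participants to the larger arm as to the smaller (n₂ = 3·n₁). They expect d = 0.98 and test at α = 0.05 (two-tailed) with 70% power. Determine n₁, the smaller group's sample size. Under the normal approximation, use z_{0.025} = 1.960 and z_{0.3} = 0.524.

With allocation ratio k = n₂/n₁ = 3, Var(x̄₁−x̄₂) = σ²(1/n₁ + 1/(k·n₁)) = σ²·(k+1)/(k·n₁).
So n₁ = (1 + 1/k)·((z_{α/2} + z_β)/d)² = 1.333 × (2.484/0.98)².
n₁ = 1.333 × 6.42 = 8.6.
Round up: n₁ = 9, giving n₂ = 3 × 9 = 27.

n₁ = 9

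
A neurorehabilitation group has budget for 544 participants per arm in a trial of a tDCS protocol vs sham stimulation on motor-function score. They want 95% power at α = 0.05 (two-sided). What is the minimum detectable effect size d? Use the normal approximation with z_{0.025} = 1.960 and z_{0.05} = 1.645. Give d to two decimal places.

For two independent groups of n = 544 each: d_min = (z_{α/2} + z_β)·√(2/n).
z-sum = 1.960 + 1.645 = 3.605.
d_min = 3.605 × √(2/544) = 3.605 × 0.0606 = 0.219.

d_min ≈ 0.22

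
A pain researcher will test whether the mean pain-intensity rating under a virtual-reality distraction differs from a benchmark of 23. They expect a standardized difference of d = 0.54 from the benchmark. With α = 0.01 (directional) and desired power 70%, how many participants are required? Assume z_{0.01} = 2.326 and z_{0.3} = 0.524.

For a one-sample test: n = ((z_{α} + z_β) / d)².
z_{α} + z_β = 2.326 + 0.524 = 2.850.
n = (2.850 / 0.54)² = 5.278² = 27.85.
Round up.

n = 28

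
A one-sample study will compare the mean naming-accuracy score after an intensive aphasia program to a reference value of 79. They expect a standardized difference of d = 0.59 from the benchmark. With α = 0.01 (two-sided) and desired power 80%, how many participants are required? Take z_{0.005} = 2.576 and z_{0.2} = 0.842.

n = 34

For a one-sample test: n = ((z_{α/2} + z_β) / d)².
z_{α/2} + z_β = 2.576 + 0.842 = 3.418.
n = (3.418 / 0.59)² = 5.793² = 33.56.
Round up.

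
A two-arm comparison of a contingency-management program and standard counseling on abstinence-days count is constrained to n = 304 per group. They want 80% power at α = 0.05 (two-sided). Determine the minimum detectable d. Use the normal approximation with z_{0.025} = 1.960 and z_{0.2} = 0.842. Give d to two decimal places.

For two independent groups of n = 304 each: d_min = (z_{α/2} + z_β)·√(2/n).
z-sum = 1.960 + 0.842 = 2.802.
d_min = 2.802 × √(2/304) = 2.802 × 0.0811 = 0.227.

d_min ≈ 0.23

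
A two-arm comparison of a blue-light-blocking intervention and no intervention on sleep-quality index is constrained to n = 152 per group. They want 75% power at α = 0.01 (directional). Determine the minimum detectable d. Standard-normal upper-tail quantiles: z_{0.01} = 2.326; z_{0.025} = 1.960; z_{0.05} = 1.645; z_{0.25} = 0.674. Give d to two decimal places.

d_min ≈ 0.34

For two independent groups of n = 152 each: d_min = (z_{α} + z_β)·√(2/n).
z-sum = 2.326 + 0.674 = 3.000.
d_min = 3.000 × √(2/152) = 3.000 × 0.1147 = 0.344.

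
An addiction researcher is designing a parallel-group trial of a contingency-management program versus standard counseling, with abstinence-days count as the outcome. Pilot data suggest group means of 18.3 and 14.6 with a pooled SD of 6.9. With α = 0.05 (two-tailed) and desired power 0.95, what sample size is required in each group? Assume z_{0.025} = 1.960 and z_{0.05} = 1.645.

n = 91 per group

Cohen's d = |M₁ − M₂| / SD_pooled = |18.3 − 14.6| / 6.9 = 3.7 / 6.9 = 0.536.
For two independent groups with equal n: n = 2·((z_{α/2} + z_β) / d)².
z_{α/2} + z_β = 1.960 + 1.645 = 3.605.
n = 2 × (3.605 / 0.536)² = 2 × 6.726² = 2 × 45.24 = 90.5.
Round up to the next whole participant.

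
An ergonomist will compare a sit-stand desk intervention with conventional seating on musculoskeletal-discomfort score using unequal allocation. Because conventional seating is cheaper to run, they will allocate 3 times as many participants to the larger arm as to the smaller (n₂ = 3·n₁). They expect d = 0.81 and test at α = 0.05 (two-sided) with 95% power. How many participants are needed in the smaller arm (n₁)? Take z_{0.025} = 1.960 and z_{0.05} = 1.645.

With allocation ratio k = n₂/n₁ = 3, Var(x̄₁−x̄₂) = σ²(1/n₁ + 1/(k·n₁)) = σ²·(k+1)/(k·n₁).
So n₁ = (1 + 1/k)·((z_{α/2} + z_β)/d)² = 1.333 × (3.605/0.81)².
n₁ = 1.333 × 19.81 = 26.4.
Round up: n₁ = 27, giving n₂ = 3 × 27 = 81.

n₁ = 27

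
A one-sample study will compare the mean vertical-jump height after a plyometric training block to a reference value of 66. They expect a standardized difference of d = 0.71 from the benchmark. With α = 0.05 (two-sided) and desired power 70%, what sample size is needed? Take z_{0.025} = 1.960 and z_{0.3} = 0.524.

n = 13

For a one-sample test: n = ((z_{α/2} + z_β) / d)².
z_{α/2} + z_β = 1.960 + 0.524 = 2.484.
n = (2.484 / 0.71)² = 3.499² = 12.24.
Round up.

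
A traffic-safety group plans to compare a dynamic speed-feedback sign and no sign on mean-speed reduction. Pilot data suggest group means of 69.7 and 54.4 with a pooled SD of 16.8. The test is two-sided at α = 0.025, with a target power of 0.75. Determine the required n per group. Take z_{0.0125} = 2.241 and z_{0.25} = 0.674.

n = 21 per group

Cohen's d = |M₁ − M₂| / SD_pooled = |69.7 − 54.4| / 16.8 = 15.3 / 16.8 = 0.911.
For two independent groups with equal n: n = 2·((z_{α/2} + z_β) / d)².
z_{α/2} + z_β = 2.241 + 0.674 = 2.915.
n = 2 × (2.915 / 0.911)² = 2 × 3.200² = 2 × 10.24 = 20.5.
Round up to the next whole participant.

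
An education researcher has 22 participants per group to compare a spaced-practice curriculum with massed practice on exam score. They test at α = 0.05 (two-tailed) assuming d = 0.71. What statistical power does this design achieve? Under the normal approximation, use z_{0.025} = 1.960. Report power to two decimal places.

For two equal groups, power = Φ(d·√(n/2) − z_{α/2}).
d·√(n/2) = 0.71 × √(22/2) = 0.71 × 3.317 = 2.355.
z_β = 2.355 − 1.960 = 0.395.
Power = Φ(0.395) = 0.654.

power ≈ 0.65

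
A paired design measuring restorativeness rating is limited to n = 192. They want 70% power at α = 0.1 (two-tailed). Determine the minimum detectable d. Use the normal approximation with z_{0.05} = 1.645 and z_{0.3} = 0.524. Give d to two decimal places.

d_min ≈ 0.16

For a single sample (or paired design) of n = 192: d_min = (z_{α/2} + z_β)/√n.
z-sum = 1.645 + 0.524 = 2.169.
d_min = 2.169 / √192 = 2.169 / 13.856 = 0.157.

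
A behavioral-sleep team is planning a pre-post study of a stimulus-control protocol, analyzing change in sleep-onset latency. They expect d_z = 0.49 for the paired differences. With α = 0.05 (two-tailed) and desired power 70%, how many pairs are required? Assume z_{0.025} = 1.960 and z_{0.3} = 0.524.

For a paired (one-sample on differences) test: n = ((z_{α/2} + z_β) / d)².
z_{α/2} + z_β = 1.960 + 0.524 = 2.484.
n = (2.484 / 0.49)² = 5.069² = 25.70.
Round up.

n = 26 pairs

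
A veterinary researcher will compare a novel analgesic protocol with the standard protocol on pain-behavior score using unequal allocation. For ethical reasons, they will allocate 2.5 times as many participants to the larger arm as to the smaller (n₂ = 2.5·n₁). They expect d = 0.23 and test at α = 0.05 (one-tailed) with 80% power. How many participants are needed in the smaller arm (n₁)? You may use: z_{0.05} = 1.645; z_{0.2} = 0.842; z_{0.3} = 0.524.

n₁ = 164

With allocation ratio k = n₂/n₁ = 2.5, Var(x̄₁−x̄₂) = σ²(1/n₁ + 1/(k·n₁)) = σ²·(k+1)/(k·n₁).
So n₁ = (1 + 1/k)·((z_{α} + z_β)/d)² = 1.400 × (2.487/0.23)².
n₁ = 1.400 × 116.92 = 163.7.
Round up: n₁ = 164, giving n₂ = 2.5 × 164 = 410.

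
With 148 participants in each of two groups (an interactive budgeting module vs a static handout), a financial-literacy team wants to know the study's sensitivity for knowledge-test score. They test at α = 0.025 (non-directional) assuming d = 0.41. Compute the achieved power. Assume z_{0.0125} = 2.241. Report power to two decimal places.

power ≈ 0.90

For two equal groups, power = Φ(d·√(n/2) − z_{α/2}).
d·√(n/2) = 0.41 × √(148/2) = 0.41 × 8.602 = 3.527.
z_β = 3.527 − 2.241 = 1.286.
Power = Φ(1.286) = 0.901.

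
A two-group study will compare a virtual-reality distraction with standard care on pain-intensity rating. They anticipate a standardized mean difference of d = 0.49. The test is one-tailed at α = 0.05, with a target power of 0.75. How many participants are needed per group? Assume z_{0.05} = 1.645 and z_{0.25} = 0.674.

n = 45 per group

For two independent groups with equal n: n = 2·((z_{α} + z_β) / d)².
z_{α} + z_β = 1.645 + 0.674 = 2.319.
n = 2 × (2.319 / 0.49)² = 2 × 4.733² = 2 × 22.40 = 44.8.
Round up to the next whole participant.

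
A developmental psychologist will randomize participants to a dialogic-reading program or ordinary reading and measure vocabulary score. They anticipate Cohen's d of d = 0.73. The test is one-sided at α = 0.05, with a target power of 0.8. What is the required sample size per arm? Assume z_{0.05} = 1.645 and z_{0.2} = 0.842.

n = 24 per group

For two independent groups with equal n: n = 2·((z_{α} + z_β) / d)².
z_{α} + z_β = 1.645 + 0.842 = 2.487.
n = 2 × (2.487 / 0.73)² = 2 × 3.407² = 2 × 11.61 = 23.2.
Round up to the next whole participant.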